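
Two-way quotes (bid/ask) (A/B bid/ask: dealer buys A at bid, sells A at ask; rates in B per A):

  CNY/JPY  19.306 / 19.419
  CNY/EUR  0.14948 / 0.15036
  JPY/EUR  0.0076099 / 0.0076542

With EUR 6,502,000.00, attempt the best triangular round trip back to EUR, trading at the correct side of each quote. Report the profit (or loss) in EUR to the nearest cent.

Best loop EUR → JPY → CNY → EUR:
EUR 6,502,000.00 ÷ 0.0076542 (buy JPY at ask) = JPY 849,468,266
JPY 849,468,266 ÷ 19.419 (buy CNY at ask) = CNY 43,744,181.77
CNY 43,744,181.77 × 0.14948 (sell CNY at bid) = EUR 6,538,880.29

Net profit: EUR 36,880.29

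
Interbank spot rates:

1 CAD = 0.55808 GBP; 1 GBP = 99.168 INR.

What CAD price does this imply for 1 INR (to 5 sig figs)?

1 INR ÷ 99.168 = 0.0100839 GBP
0.0100839 GBP ÷ 0.55808 = 0.0180689 CAD

INR/CAD = 0.018069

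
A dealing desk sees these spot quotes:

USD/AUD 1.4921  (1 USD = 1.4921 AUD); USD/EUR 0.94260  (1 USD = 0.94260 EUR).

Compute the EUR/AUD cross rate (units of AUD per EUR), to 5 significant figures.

EUR/AUD = 1.5830

1 EUR ÷ 0.94260 = 1.0609 USD
1.0609 USD × 1.4921 = 1.58296 AUD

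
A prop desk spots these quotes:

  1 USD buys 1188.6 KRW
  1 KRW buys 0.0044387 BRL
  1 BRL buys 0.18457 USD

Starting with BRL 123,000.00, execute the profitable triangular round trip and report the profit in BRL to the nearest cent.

Profit: BRL 3,314.29

Profitable loop is BRL → KRW → USD → BRL:
BRL 123,000.00 ÷ 0.0044387 = KRW 27,710,816
KRW 27,710,816 ÷ 1188.6 = USD 23,313.83
USD 23,313.83 ÷ 0.18457 = BRL 126,314.29
Profit = BRL 126,314.29 − BRL 123,000.00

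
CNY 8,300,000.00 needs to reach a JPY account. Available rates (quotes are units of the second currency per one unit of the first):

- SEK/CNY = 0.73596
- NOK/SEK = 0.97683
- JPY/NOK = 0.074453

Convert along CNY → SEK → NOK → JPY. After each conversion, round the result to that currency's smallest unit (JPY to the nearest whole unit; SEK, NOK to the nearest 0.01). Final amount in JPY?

JPY 155,068,180

CNY 8,300,000.00 ÷ 0.73596 = SEK 11,277,786.84
SEK 11,277,786.84 ÷ 0.97683 = NOK 11,545,291.24
NOK 11,545,291.24 ÷ 0.074453 = JPY 155,068,180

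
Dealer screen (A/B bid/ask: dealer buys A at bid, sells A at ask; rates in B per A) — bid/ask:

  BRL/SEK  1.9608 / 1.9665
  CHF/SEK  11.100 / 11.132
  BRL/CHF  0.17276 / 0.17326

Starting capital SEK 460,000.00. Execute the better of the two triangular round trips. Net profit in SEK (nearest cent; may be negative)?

Best loop SEK → CHF → BRL → SEK:
SEK 460,000.00 ÷ 11.132 (buy CHF at ask) = CHF 41,322.31
CHF 41,322.31 ÷ 0.17326 (buy BRL at ask) = BRL 238,498.87
BRL 238,498.87 × 1.9608 (sell BRL at bid) = SEK 467,648.58

Net profit: SEK 7,648.58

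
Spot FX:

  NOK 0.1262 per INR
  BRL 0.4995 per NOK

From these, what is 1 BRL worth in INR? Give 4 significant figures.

BRL/INR = 15.86

1 BRL ÷ 0.4995 = 2.002 NOK
2.002 NOK ÷ 0.1262 = 15.8637 INR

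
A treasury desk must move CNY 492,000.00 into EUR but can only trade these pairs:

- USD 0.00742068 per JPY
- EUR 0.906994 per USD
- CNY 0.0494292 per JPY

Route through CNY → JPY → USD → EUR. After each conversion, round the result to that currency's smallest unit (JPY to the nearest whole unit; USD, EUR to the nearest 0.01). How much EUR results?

EUR 66,993.03

CNY 492,000.00 ÷ 0.0494292 = JPY 9,953,631
JPY 9,953,631 × 0.00742068 = USD 73,862.71
USD 73,862.71 × 0.906994 = EUR 66,993.03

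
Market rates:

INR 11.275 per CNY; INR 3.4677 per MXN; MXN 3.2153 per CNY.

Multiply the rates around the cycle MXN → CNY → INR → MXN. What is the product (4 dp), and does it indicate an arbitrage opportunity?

Around MXN → CNY → INR → MXN: 1 ÷ 3.2153 × 11.275 ÷ 3.4677 = 1.011238
Product > 1; profitable direction is MXN → CNY → INR → MXN.

1.0112 (arbitrage exists)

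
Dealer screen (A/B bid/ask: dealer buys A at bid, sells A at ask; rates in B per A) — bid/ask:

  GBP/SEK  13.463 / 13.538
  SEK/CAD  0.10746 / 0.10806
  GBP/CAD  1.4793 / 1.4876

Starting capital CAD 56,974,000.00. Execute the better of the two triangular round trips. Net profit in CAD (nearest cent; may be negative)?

Net profit: CAD 638,072.10

Best loop CAD → SEK → GBP → CAD:
CAD 56,974,000.00 ÷ 0.10806 (buy SEK at ask) = SEK 527,244,123.64
SEK 527,244,123.64 ÷ 13.538 (buy GBP at ask) = GBP 38,945,495.91
GBP 38,945,495.91 × 1.4793 (sell GBP at bid) = CAD 57,612,072.10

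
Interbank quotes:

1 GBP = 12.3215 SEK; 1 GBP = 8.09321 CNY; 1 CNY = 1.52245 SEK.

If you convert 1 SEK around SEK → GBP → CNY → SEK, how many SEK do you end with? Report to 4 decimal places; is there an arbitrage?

1.0000 (no arbitrage)

Around SEK → GBP → CNY → SEK: 1 ÷ 12.3215 × 8.09321 × 1.52245 = 1.000001
Product ≈ 1 (deviation 0.000%, within rounding noise).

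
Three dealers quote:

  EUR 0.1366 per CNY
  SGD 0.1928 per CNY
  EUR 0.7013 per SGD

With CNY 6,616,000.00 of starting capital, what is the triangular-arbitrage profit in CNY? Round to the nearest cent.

Profitable loop is CNY → EUR → SGD → CNY:
CNY 6,616,000.00 × 0.1366 = EUR 903,745.60
EUR 903,745.60 ÷ 0.7013 = SGD 1,288,671.90
SGD 1,288,671.90 ÷ 0.1928 = CNY 6,683,982.86
Profit = CNY 6,683,982.86 − CNY 6,616,000.00

Profit: CNY 67,982.86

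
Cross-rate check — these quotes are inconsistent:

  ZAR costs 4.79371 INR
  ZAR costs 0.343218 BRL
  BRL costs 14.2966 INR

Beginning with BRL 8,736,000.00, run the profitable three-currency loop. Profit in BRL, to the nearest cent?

Profitable loop is BRL → INR → ZAR → BRL:
BRL 8,736,000.00 × 14.2966 = INR 124,895,097.60
INR 124,895,097.60 ÷ 4.79371 = ZAR 26,053,953.53
ZAR 26,053,953.53 × 0.343218 = BRL 8,942,185.82
Profit = BRL 8,942,185.82 − BRL 8,736,000.00

Profit: BRL 206,185.82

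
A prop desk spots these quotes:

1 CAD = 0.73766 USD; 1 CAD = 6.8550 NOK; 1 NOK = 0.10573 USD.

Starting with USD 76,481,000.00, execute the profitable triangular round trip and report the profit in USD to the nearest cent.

Profit: USD 1,359,228.24

Profitable loop is USD → NOK → CAD → USD:
USD 76,481,000.00 ÷ 0.10573 = NOK 723,361,392.23
NOK 723,361,392.23 ÷ 6.8550 = CAD 105,523,179.03
CAD 105,523,179.03 × 0.73766 = USD 77,840,228.24
Profit = USD 77,840,228.24 − USD 76,481,000.00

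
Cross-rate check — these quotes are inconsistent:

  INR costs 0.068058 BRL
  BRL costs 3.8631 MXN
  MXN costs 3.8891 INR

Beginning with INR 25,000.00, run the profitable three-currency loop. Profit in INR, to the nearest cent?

Profit: INR 562.55

Profitable loop is INR → BRL → MXN → INR:
INR 25,000.00 × 0.068058 = BRL 1,701.45
BRL 1,701.45 × 3.8631 = MXN 6,572.87
MXN 6,572.87 × 3.8891 = INR 25,562.55
Profit = INR 25,562.55 − INR 25,000.00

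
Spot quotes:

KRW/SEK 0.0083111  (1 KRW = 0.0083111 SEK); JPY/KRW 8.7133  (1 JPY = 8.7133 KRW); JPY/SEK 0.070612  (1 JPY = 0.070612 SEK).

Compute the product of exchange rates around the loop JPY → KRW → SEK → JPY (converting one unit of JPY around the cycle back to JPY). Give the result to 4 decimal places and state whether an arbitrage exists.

1.0256 (arbitrage exists)

Around JPY → KRW → SEK → JPY: 1 × 8.7133 × 0.0083111 ÷ 0.070612 = 1.025564
Product > 1; profitable direction is JPY → KRW → SEK → JPY.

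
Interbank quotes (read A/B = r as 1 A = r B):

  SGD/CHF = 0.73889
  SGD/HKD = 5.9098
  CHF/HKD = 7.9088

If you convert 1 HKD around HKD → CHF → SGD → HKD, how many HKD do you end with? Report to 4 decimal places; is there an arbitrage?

1.0113 (arbitrage exists)

Around HKD → CHF → SGD → HKD: 1 ÷ 7.9088 ÷ 0.73889 × 5.9098 = 1.011306
Product > 1; profitable direction is HKD → CHF → SGD → HKD.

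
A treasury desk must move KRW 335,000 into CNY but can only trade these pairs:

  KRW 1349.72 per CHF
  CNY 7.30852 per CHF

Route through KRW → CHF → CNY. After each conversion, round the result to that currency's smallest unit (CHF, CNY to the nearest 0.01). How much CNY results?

CNY 1,813.97

KRW 335,000 ÷ 1349.72 = CHF 248.20
CHF 248.20 × 7.30852 = CNY 1,813.97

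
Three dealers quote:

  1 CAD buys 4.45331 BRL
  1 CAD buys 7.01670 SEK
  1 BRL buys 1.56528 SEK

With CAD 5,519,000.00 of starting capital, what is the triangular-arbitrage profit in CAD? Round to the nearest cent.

Profitable loop is CAD → SEK → BRL → CAD:
CAD 5,519,000.00 × 7.01670 = SEK 38,725,167.30
SEK 38,725,167.30 ÷ 1.56528 = BRL 24,740,089.50
BRL 24,740,089.50 ÷ 4.45331 = CAD 5,555,438.43
Profit = CAD 5,555,438.43 − CAD 5,519,000.00

Profit: CAD 36,438.43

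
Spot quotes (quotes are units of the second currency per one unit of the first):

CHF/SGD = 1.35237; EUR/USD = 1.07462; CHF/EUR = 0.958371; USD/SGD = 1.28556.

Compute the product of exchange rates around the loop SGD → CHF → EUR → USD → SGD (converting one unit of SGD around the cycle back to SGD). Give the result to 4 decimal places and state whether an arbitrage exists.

0.9790 (arbitrage exists)

Around SGD → CHF → EUR → USD → SGD: 1 ÷ 1.35237 × 0.958371 × 1.07462 × 1.28556 = 0.979006
Product < 1; profitable direction is SGD → USD → EUR → CHF → SGD.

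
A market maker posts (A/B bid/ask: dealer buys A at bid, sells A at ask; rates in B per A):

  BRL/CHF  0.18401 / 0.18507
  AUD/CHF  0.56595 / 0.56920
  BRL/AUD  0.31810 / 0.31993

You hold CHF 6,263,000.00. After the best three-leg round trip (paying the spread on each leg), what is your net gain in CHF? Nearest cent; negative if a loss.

Net profit: CHF 65,546.56

Best loop CHF → AUD → BRL → CHF:
CHF 6,263,000.00 ÷ 0.56920 (buy AUD at ask) = AUD 11,003,162.33
AUD 11,003,162.33 ÷ 0.31993 (buy BRL at ask) = BRL 34,392,405.63
BRL 34,392,405.63 × 0.18401 (sell BRL at bid) = CHF 6,328,546.56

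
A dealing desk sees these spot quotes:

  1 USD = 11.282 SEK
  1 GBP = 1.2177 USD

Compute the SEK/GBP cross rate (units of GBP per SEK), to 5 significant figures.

1 SEK ÷ 11.282 = 0.0886368 USD
0.0886368 USD ÷ 1.2177 = 0.0727903 GBP

SEK/GBP = 0.072790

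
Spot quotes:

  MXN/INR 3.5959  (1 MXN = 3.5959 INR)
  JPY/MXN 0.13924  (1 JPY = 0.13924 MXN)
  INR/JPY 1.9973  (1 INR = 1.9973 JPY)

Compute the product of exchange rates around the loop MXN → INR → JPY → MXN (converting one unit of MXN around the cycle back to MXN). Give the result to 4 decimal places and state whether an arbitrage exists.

Around MXN → INR → JPY → MXN: 1 × 3.5959 × 1.9973 × 0.13924 = 1.000034
Product ≈ 1 (deviation 0.003%, within rounding noise).

1.0000 (no arbitrage)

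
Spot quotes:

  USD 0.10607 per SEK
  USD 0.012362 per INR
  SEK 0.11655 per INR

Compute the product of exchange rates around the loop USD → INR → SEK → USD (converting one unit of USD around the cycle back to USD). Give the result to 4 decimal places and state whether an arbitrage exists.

1.0000 (no arbitrage)

Around USD → INR → SEK → USD: 1 ÷ 0.012362 × 0.11655 × 0.10607 = 1.000037
Product ≈ 1 (deviation 0.004%, within rounding noise).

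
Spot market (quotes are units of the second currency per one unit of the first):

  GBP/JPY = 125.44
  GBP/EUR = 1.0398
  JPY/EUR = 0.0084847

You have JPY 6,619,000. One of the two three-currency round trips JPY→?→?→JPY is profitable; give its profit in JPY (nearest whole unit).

Profitable loop is JPY → EUR → GBP → JPY:
JPY 6,619,000 × 0.0084847 = EUR 56,160.23
EUR 56,160.23 ÷ 1.0398 = GBP 54,010.61
GBP 54,010.61 × 125.44 = JPY 6,775,091
Profit = JPY 6,775,091 − JPY 6,619,000

Profit: JPY 156,091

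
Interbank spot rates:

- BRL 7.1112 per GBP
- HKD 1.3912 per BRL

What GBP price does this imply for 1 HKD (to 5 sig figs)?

HKD/GBP = 0.10108

1 HKD ÷ 1.3912 = 0.718804 BRL
0.718804 BRL ÷ 7.1112 = 0.101081 GBP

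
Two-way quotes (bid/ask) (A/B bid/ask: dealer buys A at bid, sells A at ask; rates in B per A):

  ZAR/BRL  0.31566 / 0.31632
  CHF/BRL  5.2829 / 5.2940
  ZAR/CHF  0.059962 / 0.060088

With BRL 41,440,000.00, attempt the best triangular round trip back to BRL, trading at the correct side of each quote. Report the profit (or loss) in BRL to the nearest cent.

Best loop BRL → ZAR → CHF → BRL:
BRL 41,440,000.00 ÷ 0.31632 (buy ZAR at ask) = ZAR 131,006,575.62
ZAR 131,006,575.62 × 0.059962 (sell ZAR at bid) = CHF 7,855,416.29
CHF 7,855,416.29 × 5.2829 (sell CHF at bid) = BRL 41,499,378.70

Net profit: BRL 59,378.70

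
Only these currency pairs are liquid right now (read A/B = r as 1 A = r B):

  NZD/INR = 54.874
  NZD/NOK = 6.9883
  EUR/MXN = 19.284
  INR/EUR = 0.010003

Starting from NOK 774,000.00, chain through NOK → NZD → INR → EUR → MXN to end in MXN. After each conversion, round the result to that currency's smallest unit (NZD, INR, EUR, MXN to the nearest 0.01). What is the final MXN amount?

NOK 774,000.00 ÷ 6.9883 = NZD 110,756.55
NZD 110,756.55 × 54.874 = INR 6,077,654.92
INR 6,077,654.92 × 0.010003 = EUR 60,794.78
EUR 60,794.78 × 19.284 = MXN 1,172,366.54

MXN 1,172,366.54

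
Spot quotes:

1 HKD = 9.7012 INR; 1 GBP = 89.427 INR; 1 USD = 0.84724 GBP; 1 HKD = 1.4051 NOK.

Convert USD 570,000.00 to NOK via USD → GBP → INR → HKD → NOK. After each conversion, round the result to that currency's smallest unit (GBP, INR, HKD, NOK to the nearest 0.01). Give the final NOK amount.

USD 570,000.00 × 0.84724 = GBP 482,926.80
GBP 482,926.80 × 89.427 = INR 43,186,694.94
INR 43,186,694.94 ÷ 9.7012 = HKD 4,451,685.87
HKD 4,451,685.87 × 1.4051 = NOK 6,255,063.82

NOK 6,255,063.82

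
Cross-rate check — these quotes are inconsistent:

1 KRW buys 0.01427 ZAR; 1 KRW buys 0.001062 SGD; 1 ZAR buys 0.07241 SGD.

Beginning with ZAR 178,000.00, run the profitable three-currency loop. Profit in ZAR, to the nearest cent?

Profitable loop is ZAR → KRW → SGD → ZAR:
ZAR 178,000.00 ÷ 0.01427 = KRW 12,473,721
KRW 12,473,721 × 0.001062 = SGD 13,247.09
SGD 13,247.09 ÷ 0.07241 = ZAR 182,945.61
Profit = ZAR 182,945.61 − ZAR 178,000.00

Profit: ZAR 4,945.61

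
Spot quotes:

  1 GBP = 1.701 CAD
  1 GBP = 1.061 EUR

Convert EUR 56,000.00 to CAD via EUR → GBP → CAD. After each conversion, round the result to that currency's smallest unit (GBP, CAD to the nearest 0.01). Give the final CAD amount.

CAD 89,779.46

EUR 56,000.00 ÷ 1.061 = GBP 52,780.40
GBP 52,780.40 × 1.701 = CAD 89,779.46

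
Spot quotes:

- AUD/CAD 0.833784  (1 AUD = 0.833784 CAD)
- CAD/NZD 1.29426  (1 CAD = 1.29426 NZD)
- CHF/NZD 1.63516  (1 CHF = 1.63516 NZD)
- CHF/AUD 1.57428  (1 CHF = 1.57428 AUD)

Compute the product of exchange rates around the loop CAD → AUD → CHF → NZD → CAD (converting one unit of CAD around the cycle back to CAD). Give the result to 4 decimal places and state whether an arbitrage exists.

0.9625 (arbitrage exists)

Around CAD → AUD → CHF → NZD → CAD: 1 ÷ 0.833784 ÷ 1.57428 × 1.63516 ÷ 1.29426 = 0.962505
Product < 1; profitable direction is CAD → NZD → CHF → AUD → CAD.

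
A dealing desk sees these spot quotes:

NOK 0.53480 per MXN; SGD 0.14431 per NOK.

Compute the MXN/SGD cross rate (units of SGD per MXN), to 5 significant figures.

MXN/SGD = 0.077177

1 MXN × 0.53480 = 0.5348 NOK
0.5348 NOK × 0.14431 = 0.077177 SGD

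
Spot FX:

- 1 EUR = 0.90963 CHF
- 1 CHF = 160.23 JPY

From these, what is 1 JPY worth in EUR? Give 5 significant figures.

1 JPY ÷ 160.23 = 0.00624103 CHF
0.00624103 CHF ÷ 0.90963 = 0.00686106 EUR

JPY/EUR = 0.0068611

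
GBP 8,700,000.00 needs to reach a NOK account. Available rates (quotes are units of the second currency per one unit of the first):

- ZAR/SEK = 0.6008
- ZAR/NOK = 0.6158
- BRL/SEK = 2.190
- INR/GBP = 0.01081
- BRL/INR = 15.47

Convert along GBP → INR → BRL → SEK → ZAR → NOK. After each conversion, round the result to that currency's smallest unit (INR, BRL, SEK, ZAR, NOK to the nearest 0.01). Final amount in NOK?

NOK 116,776,947.93

GBP 8,700,000.00 ÷ 0.01081 = INR 804,810,360.78
INR 804,810,360.78 ÷ 15.47 = BRL 52,023,940.58
BRL 52,023,940.58 × 2.190 = SEK 113,932,429.87
SEK 113,932,429.87 ÷ 0.6008 = ZAR 189,634,537.07
ZAR 189,634,537.07 × 0.6158 = NOK 116,776,947.93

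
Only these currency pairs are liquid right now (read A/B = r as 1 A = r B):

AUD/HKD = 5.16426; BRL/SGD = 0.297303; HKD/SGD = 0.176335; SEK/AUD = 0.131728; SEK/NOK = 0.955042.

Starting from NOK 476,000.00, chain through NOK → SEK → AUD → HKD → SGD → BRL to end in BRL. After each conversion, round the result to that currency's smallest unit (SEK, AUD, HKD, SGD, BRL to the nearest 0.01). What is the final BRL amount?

NOK 476,000.00 ÷ 0.955042 = SEK 498,407.40
SEK 498,407.40 × 0.131728 = AUD 65,654.21
AUD 65,654.21 × 5.16426 = HKD 339,055.41
HKD 339,055.41 × 0.176335 = SGD 59,787.34
SGD 59,787.34 ÷ 0.297303 = BRL 201,099.01

BRL 201,099.01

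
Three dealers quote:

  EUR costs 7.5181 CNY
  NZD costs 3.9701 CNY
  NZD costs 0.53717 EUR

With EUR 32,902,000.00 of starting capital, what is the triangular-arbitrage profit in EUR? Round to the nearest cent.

Profit: EUR 566,843.07

Profitable loop is EUR → CNY → NZD → EUR:
EUR 32,902,000.00 × 7.5181 = CNY 247,360,526.20
CNY 247,360,526.20 ÷ 3.9701 = NZD 62,305,867.91
NZD 62,305,867.91 × 0.53717 = EUR 33,468,843.07
Profit = EUR 33,468,843.07 − EUR 32,902,000.00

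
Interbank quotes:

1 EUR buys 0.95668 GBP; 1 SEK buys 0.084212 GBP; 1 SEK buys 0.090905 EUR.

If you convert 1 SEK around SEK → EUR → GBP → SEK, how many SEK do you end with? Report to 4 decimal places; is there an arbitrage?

Around SEK → EUR → GBP → SEK: 1 × 0.090905 × 0.95668 ÷ 0.084212 = 1.032715
Product > 1; profitable direction is SEK → EUR → GBP → SEK.

1.0327 (arbitrage exists)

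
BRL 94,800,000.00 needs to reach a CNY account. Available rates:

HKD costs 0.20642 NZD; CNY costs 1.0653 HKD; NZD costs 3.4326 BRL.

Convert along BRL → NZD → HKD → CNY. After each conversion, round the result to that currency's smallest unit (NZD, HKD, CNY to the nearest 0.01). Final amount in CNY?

BRL 94,800,000.00 ÷ 3.4326 = NZD 27,617,549.38
NZD 27,617,549.38 ÷ 0.20642 = HKD 133,792,991.86
HKD 133,792,991.86 ÷ 1.0653 = CNY 125,591,844.42

CNY 125,591,844.42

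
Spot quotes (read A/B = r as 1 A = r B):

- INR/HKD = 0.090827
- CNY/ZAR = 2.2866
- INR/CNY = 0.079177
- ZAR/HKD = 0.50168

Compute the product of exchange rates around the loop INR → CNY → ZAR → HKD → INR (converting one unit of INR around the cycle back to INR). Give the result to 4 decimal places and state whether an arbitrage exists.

1.0000 (no arbitrage)

Around INR → CNY → ZAR → HKD → INR: 1 × 0.079177 × 2.2866 × 0.50168 ÷ 0.090827 = 1.000002
Product ≈ 1 (deviation 0.000%, within rounding noise).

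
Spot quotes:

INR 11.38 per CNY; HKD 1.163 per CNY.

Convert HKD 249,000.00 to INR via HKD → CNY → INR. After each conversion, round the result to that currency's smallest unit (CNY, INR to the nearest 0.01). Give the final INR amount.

HKD 249,000.00 ÷ 1.163 = CNY 214,101.46
CNY 214,101.46 × 11.38 = INR 2,436,474.61

INR 2,436,474.61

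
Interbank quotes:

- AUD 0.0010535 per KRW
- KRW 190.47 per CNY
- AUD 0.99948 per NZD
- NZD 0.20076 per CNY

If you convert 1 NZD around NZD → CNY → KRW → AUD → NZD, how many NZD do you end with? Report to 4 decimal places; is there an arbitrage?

1.0000 (no arbitrage)

Around NZD → CNY → KRW → AUD → NZD: 1 ÷ 0.20076 × 190.47 × 0.0010535 ÷ 0.99948 = 1.000023
Product ≈ 1 (deviation 0.002%, within rounding noise).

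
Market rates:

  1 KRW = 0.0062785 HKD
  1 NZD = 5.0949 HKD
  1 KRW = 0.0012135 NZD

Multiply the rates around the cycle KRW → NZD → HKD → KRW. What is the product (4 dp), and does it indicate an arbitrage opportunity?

0.9847 (arbitrage exists)

Around KRW → NZD → HKD → KRW: 1 × 0.0012135 × 5.0949 ÷ 0.0062785 = 0.984735
Product < 1; profitable direction is KRW → HKD → NZD → KRW.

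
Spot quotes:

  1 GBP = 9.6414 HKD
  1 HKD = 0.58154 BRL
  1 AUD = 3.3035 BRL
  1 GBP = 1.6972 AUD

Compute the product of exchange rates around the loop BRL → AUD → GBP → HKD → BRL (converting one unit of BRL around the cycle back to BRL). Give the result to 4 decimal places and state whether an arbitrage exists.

Around BRL → AUD → GBP → HKD → BRL: 1 ÷ 3.3035 ÷ 1.6972 × 9.6414 × 0.58154 = 1.000028
Product ≈ 1 (deviation 0.003%, within rounding noise).

1.0000 (no arbitrage)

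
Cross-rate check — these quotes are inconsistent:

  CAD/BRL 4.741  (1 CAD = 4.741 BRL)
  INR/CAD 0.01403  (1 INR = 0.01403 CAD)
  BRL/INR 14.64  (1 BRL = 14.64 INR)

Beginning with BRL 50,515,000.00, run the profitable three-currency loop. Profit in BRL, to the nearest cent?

Profitable loop is BRL → CAD → INR → BRL:
BRL 50,515,000.00 ÷ 4.741 = CAD 10,654,925.12
CAD 10,654,925.12 ÷ 0.01403 = INR 759,438,711.42
INR 759,438,711.42 ÷ 14.64 = BRL 51,874,228.92
Profit = BRL 51,874,228.92 − BRL 50,515,000.00

Profit: BRL 1,359,228.92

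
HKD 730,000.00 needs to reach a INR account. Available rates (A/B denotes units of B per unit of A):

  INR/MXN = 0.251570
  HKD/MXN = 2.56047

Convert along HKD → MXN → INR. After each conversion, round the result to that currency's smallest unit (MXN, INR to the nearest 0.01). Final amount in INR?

HKD 730,000.00 × 2.56047 = MXN 1,869,143.10
MXN 1,869,143.10 ÷ 0.251570 = INR 7,429,912.55

INR 7,429,912.55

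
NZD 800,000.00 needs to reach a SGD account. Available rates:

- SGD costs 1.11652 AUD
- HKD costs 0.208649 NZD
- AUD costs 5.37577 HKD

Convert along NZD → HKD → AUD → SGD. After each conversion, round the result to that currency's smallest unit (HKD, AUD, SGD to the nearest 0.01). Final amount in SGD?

SGD 638,802.33

NZD 800,000.00 ÷ 0.208649 = HKD 3,834,190.43
HKD 3,834,190.43 ÷ 5.37577 = AUD 713,235.58
AUD 713,235.58 ÷ 1.11652 = SGD 638,802.33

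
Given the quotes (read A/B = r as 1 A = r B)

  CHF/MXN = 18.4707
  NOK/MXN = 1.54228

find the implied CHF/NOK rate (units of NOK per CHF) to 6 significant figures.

1 CHF × 18.4707 = 18.4707 MXN
18.4707 MXN ÷ 1.54228 = 11.9762 NOK

CHF/NOK = 11.9762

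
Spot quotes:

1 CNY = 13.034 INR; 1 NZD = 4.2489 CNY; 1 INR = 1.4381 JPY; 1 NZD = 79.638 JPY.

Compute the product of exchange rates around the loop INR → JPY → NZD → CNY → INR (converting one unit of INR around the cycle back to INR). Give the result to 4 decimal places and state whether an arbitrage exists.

Around INR → JPY → NZD → CNY → INR: 1 × 1.4381 ÷ 79.638 × 4.2489 × 13.034 = 1.000053
Product ≈ 1 (deviation 0.005%, within rounding noise).

1.0001 (no arbitrage)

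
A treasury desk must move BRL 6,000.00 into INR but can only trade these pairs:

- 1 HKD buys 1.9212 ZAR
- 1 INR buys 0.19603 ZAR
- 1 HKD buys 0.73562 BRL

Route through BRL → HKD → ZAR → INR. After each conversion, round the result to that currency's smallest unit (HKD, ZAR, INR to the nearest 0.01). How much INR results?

INR 79,937.05

BRL 6,000.00 ÷ 0.73562 = HKD 8,156.39
HKD 8,156.39 × 1.9212 = ZAR 15,670.06
ZAR 15,670.06 ÷ 0.19603 = INR 79,937.05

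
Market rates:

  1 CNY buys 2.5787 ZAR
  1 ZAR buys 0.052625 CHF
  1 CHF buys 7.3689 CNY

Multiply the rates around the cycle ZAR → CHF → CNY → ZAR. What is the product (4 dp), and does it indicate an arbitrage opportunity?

1.0000 (no arbitrage)

Around ZAR → CHF → CNY → ZAR: 1 × 0.052625 × 7.3689 × 2.5787 = 0.999990
Product ≈ 1 (deviation 0.001%, within rounding noise).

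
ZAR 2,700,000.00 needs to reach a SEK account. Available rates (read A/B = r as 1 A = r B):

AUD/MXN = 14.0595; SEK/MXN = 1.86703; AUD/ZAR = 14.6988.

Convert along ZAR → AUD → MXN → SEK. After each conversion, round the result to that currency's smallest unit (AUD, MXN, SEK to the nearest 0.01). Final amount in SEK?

ZAR 2,700,000.00 ÷ 14.6988 = AUD 183,688.46
AUD 183,688.46 × 14.0595 = MXN 2,582,567.90
MXN 2,582,567.90 ÷ 1.86703 = SEK 1,383,249.28

SEK 1,383,249.28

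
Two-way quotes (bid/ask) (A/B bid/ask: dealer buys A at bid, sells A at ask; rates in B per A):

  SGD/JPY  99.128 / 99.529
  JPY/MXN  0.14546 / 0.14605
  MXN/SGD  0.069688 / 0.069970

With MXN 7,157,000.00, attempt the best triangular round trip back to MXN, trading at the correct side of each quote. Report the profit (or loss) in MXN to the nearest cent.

Best loop MXN → SGD → JPY → MXN:
MXN 7,157,000.00 × 0.069688 (sell MXN at bid) = SGD 498,757.02
SGD 498,757.02 × 99.128 (sell SGD at bid) = JPY 49,440,785
JPY 49,440,785 × 0.14546 (sell JPY at bid) = MXN 7,191,656.66

Net profit: MXN 34,656.66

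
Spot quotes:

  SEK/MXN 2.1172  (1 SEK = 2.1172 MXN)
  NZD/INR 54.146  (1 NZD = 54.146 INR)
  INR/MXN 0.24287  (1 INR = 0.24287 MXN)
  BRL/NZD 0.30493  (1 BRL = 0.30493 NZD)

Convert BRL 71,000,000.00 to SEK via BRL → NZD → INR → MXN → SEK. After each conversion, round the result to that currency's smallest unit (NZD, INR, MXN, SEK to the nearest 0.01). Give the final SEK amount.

BRL 71,000,000.00 × 0.30493 = NZD 21,650,030.00
NZD 21,650,030.00 × 54.146 = INR 1,172,262,524.38
INR 1,172,262,524.38 × 0.24287 = MXN 284,707,399.30
MXN 284,707,399.30 ÷ 2.1172 = SEK 134,473,549.64

SEK 134,473,549.64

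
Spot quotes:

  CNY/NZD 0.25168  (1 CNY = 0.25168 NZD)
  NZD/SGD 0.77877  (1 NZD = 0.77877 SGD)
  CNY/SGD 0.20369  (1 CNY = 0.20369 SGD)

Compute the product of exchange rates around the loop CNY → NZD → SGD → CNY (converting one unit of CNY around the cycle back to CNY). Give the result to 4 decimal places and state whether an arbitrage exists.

0.9623 (arbitrage exists)

Around CNY → NZD → SGD → CNY: 1 × 0.25168 × 0.77877 ÷ 0.20369 = 0.962251
Product < 1; profitable direction is CNY → SGD → NZD → CNY.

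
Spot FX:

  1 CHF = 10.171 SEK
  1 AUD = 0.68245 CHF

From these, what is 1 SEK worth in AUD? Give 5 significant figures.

1 SEK ÷ 10.171 = 0.0983187 CHF
0.0983187 CHF ÷ 0.68245 = 0.144067 AUD

SEK/AUD = 0.14407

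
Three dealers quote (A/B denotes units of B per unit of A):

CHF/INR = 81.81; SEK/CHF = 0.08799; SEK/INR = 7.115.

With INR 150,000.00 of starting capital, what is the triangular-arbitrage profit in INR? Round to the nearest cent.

Profit: INR 1,759.56

Profitable loop is INR → SEK → CHF → INR:
INR 150,000.00 ÷ 7.115 = SEK 21,082.22
SEK 21,082.22 × 0.08799 = CHF 1,855.02
CHF 1,855.02 × 81.81 = INR 151,759.56
Profit = INR 151,759.56 − INR 150,000.00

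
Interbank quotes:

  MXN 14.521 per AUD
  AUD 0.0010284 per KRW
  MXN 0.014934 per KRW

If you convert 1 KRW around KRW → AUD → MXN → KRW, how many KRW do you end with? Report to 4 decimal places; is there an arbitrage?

1.0000 (no arbitrage)

Around KRW → AUD → MXN → KRW: 1 × 0.0010284 × 14.521 ÷ 0.014934 = 0.999960
Product ≈ 1 (deviation 0.004%, within rounding noise).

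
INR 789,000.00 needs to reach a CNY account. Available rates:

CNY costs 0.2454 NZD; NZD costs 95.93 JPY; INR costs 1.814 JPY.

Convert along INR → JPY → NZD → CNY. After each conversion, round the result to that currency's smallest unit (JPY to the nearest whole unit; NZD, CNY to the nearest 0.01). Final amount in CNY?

INR 789,000.00 × 1.814 = JPY 1,431,246
JPY 1,431,246 ÷ 95.93 = NZD 14,919.69
NZD 14,919.69 ÷ 0.2454 = CNY 60,797.43

CNY 60,797.43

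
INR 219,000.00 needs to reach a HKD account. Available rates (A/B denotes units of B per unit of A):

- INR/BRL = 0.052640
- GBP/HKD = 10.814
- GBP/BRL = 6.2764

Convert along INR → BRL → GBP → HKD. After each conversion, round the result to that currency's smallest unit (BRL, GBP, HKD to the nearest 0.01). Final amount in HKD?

INR 219,000.00 × 0.052640 = BRL 11,528.16
BRL 11,528.16 ÷ 6.2764 = GBP 1,836.75
GBP 1,836.75 × 10.814 = HKD 19,862.61

HKD 19,862.61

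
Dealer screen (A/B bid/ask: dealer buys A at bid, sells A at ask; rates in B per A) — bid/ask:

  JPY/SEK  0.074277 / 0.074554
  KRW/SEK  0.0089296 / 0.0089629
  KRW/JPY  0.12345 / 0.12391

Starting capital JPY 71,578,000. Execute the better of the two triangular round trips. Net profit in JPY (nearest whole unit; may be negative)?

Net profit: JPY 1,649,879

Best loop JPY → SEK → KRW → JPY:
JPY 71,578,000 × 0.074277 (sell JPY at bid) = SEK 5,316,599.11
SEK 5,316,599.11 ÷ 0.0089629 (buy KRW at ask) = KRW 593,178,447
KRW 593,178,447 × 0.12345 (sell KRW at bid) = JPY 73,227,879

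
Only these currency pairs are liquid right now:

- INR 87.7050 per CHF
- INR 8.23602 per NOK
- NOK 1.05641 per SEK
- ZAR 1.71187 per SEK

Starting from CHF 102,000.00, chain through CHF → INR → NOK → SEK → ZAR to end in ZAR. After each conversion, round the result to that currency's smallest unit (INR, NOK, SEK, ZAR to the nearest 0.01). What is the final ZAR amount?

ZAR 1,760,132.68

CHF 102,000.00 × 87.7050 = INR 8,945,910.00
INR 8,945,910.00 ÷ 8.23602 = NOK 1,086,193.33
NOK 1,086,193.33 ÷ 1.05641 = SEK 1,028,192.96
SEK 1,028,192.96 × 1.71187 = ZAR 1,760,132.68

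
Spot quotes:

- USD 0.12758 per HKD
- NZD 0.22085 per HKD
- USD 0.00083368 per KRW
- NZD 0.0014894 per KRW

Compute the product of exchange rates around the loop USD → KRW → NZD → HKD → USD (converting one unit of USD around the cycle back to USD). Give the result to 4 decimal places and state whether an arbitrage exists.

Around USD → KRW → NZD → HKD → USD: 1 ÷ 0.00083368 × 0.0014894 ÷ 0.22085 × 0.12758 = 1.032041
Product > 1; profitable direction is USD → KRW → NZD → HKD → USD.

1.0320 (arbitrage exists)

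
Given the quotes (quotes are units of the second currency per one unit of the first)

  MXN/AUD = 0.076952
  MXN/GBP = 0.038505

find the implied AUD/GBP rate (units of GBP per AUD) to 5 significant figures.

AUD/GBP = 0.50038

1 AUD ÷ 0.076952 = 12.9951 MXN
12.9951 MXN × 0.038505 = 0.500377 GBP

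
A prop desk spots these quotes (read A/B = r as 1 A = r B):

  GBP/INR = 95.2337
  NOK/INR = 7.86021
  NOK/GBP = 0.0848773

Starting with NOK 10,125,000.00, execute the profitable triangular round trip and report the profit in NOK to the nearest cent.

Profit: NOK 287,214.26

Profitable loop is NOK → GBP → INR → NOK:
NOK 10,125,000.00 × 0.0848773 = GBP 859,382.66
GBP 859,382.66 × 95.2337 = INR 81,842,190.67
INR 81,842,190.67 ÷ 7.86021 = NOK 10,412,214.26
Profit = NOK 10,412,214.26 − NOK 10,125,000.00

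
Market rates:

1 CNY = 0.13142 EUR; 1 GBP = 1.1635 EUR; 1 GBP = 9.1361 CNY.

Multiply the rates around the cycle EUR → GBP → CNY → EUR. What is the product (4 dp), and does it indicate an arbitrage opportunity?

1.0319 (arbitrage exists)

Around EUR → GBP → CNY → EUR: 1 ÷ 1.1635 × 9.1361 × 0.13142 = 1.031943
Product > 1; profitable direction is EUR → GBP → CNY → EUR.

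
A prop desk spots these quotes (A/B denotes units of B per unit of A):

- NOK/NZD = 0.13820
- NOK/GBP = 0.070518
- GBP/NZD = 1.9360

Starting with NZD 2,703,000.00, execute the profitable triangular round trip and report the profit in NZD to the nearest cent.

Profitable loop is NZD → GBP → NOK → NZD:
NZD 2,703,000.00 ÷ 1.9360 = GBP 1,396,177.69
GBP 1,396,177.69 ÷ 0.070518 = NOK 19,798,883.77
NOK 19,798,883.77 × 0.13820 = NZD 2,736,205.74
Profit = NZD 2,736,205.74 − NZD 2,703,000.00

Profit: NZD 33,205.74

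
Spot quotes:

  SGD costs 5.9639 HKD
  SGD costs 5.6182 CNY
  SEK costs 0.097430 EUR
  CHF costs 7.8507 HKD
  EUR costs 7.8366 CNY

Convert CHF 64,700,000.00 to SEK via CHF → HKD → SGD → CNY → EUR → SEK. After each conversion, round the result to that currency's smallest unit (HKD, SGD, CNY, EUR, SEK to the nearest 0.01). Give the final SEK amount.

SEK 626,699,174.79

CHF 64,700,000.00 × 7.8507 = HKD 507,940,290.00
HKD 507,940,290.00 ÷ 5.9639 = SGD 85,169,149.38
SGD 85,169,149.38 × 5.6182 = CNY 478,497,315.05
CNY 478,497,315.05 ÷ 7.8366 = EUR 61,059,300.60
EUR 61,059,300.60 ÷ 0.097430 = SEK 626,699,174.79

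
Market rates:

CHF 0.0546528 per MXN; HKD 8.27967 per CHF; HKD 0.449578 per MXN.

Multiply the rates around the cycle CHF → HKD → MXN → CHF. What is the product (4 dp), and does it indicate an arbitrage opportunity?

Around CHF → HKD → MXN → CHF: 1 × 8.27967 ÷ 0.449578 × 0.0546528 = 1.006515
Product > 1; profitable direction is CHF → HKD → MXN → CHF.

1.0065 (arbitrage exists)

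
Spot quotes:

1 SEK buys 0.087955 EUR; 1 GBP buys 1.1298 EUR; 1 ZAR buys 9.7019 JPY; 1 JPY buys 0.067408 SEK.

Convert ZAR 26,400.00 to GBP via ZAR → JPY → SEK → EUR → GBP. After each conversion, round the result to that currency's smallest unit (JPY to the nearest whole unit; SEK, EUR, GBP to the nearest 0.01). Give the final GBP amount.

ZAR 26,400.00 × 9.7019 = JPY 256,130
JPY 256,130 × 0.067408 = SEK 17,265.21
SEK 17,265.21 × 0.087955 = EUR 1,518.56
EUR 1,518.56 ÷ 1.1298 = GBP 1,344.10

GBP 1,344.10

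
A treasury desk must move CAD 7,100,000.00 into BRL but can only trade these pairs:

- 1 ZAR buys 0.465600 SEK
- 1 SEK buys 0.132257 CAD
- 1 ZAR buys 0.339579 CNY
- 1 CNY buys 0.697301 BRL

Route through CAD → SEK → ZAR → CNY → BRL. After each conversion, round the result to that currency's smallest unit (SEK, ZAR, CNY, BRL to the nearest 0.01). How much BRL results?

CAD 7,100,000.00 ÷ 0.132257 = SEK 53,683,358.91
SEK 53,683,358.91 ÷ 0.465600 = ZAR 115,299,310.37
ZAR 115,299,310.37 × 0.339579 = CNY 39,153,224.52
CNY 39,153,224.52 × 0.697301 = BRL 27,301,582.61

BRL 27,301,582.61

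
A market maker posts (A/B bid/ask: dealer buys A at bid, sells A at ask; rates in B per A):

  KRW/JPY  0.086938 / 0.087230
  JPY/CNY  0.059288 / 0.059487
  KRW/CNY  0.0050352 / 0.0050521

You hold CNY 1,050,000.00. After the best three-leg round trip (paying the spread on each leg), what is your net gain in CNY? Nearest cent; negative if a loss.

Best loop CNY → KRW → JPY → CNY:
CNY 1,050,000.00 ÷ 0.0050521 (buy KRW at ask) = KRW 207,834,366
KRW 207,834,366 × 0.086938 (sell KRW at bid) = JPY 18,068,704
JPY 18,068,704 × 0.059288 (sell JPY at bid) = CNY 1,071,257.33

Net profit: CNY 21,257.33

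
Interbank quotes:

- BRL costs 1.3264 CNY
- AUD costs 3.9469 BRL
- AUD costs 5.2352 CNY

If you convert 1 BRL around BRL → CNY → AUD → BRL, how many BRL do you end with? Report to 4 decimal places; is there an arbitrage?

Around BRL → CNY → AUD → BRL: 1 × 1.3264 ÷ 5.2352 × 3.9469 = 0.999994
Product ≈ 1 (deviation 0.001%, within rounding noise).

1.0000 (no arbitrage)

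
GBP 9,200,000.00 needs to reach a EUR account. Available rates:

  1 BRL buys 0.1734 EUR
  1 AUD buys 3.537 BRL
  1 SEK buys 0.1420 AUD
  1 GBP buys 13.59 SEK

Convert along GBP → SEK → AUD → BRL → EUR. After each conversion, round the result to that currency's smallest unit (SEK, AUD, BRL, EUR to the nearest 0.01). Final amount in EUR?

EUR 10,888,793.99

GBP 9,200,000.00 × 13.59 = SEK 125,028,000.00
SEK 125,028,000.00 × 0.1420 = AUD 17,753,976.00
AUD 17,753,976.00 × 3.537 = BRL 62,795,813.11
BRL 62,795,813.11 × 0.1734 = EUR 10,888,793.99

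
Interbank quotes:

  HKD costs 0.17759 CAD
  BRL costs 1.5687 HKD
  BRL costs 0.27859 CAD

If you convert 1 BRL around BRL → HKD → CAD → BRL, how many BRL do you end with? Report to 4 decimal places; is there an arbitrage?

Around BRL → HKD → CAD → BRL: 1 × 1.5687 × 0.17759 ÷ 0.27859 = 0.999984
Product ≈ 1 (deviation 0.002%, within rounding noise).

1.0000 (no arbitrage)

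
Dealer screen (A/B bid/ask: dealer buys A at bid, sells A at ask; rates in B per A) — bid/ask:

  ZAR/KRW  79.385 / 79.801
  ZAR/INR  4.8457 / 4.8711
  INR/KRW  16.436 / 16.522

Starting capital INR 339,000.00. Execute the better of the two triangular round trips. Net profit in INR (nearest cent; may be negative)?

Net result: INR -667.26 (no profitable arbitrage after spreads)

Best loop INR → KRW → ZAR → INR:
INR 339,000.00 × 16.436 (sell INR at bid) = KRW 5,571,804
KRW 5,571,804 ÷ 79.801 (buy ZAR at ask) = ZAR 69,821.23
ZAR 69,821.23 × 4.8457 (sell ZAR at bid) = INR 338,332.74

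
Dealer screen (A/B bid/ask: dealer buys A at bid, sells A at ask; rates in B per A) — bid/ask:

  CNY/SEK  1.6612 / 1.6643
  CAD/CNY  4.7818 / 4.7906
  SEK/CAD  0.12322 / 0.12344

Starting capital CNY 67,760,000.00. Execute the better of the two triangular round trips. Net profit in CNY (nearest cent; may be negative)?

Net profit: CNY 1,088,734.34

Best loop CNY → CAD → SEK → CNY:
CNY 67,760,000.00 ÷ 4.7906 (buy CAD at ask) = CAD 14,144,366.05
CAD 14,144,366.05 ÷ 0.12344 (buy SEK at ask) = SEK 114,584,948.56
SEK 114,584,948.56 ÷ 1.6643 (buy CNY at ask) = CNY 68,848,734.34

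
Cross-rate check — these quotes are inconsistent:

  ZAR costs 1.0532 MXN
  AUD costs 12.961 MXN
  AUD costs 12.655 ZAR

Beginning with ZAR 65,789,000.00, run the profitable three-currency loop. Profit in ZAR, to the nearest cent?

Profitable loop is ZAR → MXN → AUD → ZAR:
ZAR 65,789,000.00 × 1.0532 = MXN 69,288,974.80
MXN 69,288,974.80 ÷ 12.961 = AUD 5,345,959.02
AUD 5,345,959.02 × 12.655 = ZAR 67,653,111.34
Profit = ZAR 67,653,111.34 − ZAR 65,789,000.00

Profit: ZAR 1,864,111.34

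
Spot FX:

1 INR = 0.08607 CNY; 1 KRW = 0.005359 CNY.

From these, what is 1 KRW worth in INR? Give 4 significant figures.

KRW/INR = 0.06226

1 KRW × 0.005359 = 0.005359 CNY
0.005359 CNY ÷ 0.08607 = 0.0622633 INR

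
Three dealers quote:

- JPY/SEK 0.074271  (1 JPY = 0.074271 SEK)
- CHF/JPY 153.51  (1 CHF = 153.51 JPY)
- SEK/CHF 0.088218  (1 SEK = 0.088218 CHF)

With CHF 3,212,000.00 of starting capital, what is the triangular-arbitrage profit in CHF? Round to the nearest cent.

Profitable loop is CHF → JPY → SEK → CHF:
CHF 3,212,000.00 × 153.51 = JPY 493,074,120
JPY 493,074,120 × 0.074271 = SEK 36,621,107.97
SEK 36,621,107.97 × 0.088218 = CHF 3,230,640.90
Profit = CHF 3,230,640.90 − CHF 3,212,000.00

Profit: CHF 18,640.90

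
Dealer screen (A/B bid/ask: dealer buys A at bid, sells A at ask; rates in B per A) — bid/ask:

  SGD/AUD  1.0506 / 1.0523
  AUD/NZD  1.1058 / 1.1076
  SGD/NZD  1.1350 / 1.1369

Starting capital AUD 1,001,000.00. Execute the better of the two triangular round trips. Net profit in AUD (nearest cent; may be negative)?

Net profit: AUD 21,882.60

Best loop AUD → NZD → SGD → AUD:
AUD 1,001,000.00 × 1.1058 (sell AUD at bid) = NZD 1,106,905.80
NZD 1,106,905.80 ÷ 1.1369 (buy SGD at ask) = SGD 973,617.56
SGD 973,617.56 × 1.0506 (sell SGD at bid) = AUD 1,022,882.60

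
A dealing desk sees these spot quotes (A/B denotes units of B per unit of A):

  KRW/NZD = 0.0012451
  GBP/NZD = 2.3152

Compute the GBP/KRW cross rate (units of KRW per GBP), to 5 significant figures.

GBP/KRW = 1859.4

1 GBP × 2.3152 = 2.3152 NZD
2.3152 NZD ÷ 0.0012451 = 1859.45 KRW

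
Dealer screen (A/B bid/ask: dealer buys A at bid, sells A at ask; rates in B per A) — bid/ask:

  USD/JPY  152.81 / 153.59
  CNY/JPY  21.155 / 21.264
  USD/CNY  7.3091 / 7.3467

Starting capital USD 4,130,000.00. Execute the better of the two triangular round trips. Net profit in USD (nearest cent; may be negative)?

Best loop USD → CNY → JPY → USD:
USD 4,130,000.00 × 7.3091 (sell USD at bid) = CNY 30,186,583.00
CNY 30,186,583.00 × 21.155 (sell CNY at bid) = JPY 638,597,163
JPY 638,597,163 ÷ 153.59 (buy USD at ask) = USD 4,157,804.31

Net profit: USD 27,804.31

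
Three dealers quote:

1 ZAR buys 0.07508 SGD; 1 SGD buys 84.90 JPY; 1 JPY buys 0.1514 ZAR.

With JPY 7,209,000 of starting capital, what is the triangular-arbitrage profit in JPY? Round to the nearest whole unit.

Profit: JPY 260,941

Profitable loop is JPY → SGD → ZAR → JPY:
JPY 7,209,000 ÷ 84.90 = SGD 84,911.66
SGD 84,911.66 ÷ 0.07508 = ZAR 1,130,949.13
ZAR 1,130,949.13 ÷ 0.1514 = JPY 7,469,941
Profit = JPY 7,469,941 − JPY 7,209,000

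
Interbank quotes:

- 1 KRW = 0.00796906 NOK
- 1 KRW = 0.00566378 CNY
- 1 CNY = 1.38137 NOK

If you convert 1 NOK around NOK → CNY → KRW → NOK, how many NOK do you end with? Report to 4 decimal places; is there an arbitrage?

1.0186 (arbitrage exists)

Around NOK → CNY → KRW → NOK: 1 ÷ 1.38137 ÷ 0.00566378 × 0.00796906 = 1.018570
Product > 1; profitable direction is NOK → CNY → KRW → NOK.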